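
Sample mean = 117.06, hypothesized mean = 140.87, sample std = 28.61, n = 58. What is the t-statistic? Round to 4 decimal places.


t = (xbar - mu0) / (s/sqrt(n))
xbar - mu0 = 117.06 - 140.87 = -23.81
sqrt(58) ≈ 7.61577311
s/sqrt(n) = 28.61 / 7.61577311 ≈ 3.75667704
t = -23.81 / 3.75667704 ≈ -6.338048

-6.3380


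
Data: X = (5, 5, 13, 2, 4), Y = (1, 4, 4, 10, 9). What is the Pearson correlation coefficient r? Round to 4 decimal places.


r = sum((xi-xbar)(yi-ybar)) / sqrt(sum((xi-xbar)^2) * sum((yi-ybar)^2))
n = 5, xbar = 29/5 = 5.8, ybar = 28/5 = 5.6
Sxy = sum((xi-xbar)(yi-ybar)) = -29.4
Sxx = sum((xi-xbar)^2) = 70.8
Syy = sum((yi-ybar)^2) = 57.2
sqrt(Sxx*Syy) ≈ 63.637725
r = Sxy / sqrt(Sxx*Syy) = -29.4 / 63.637725 ≈ -0.461990

-0.4620


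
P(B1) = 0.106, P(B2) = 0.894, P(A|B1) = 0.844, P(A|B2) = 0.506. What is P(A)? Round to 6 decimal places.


P(A) = P(A|B1)*P(B1) + P(A|B2)*P(B2)
P(A|B1)*P(B1) = 0.844 * 0.106 = 0.089464
P(A|B2)*P(B2) = 0.506 * 0.894 = 0.452364
P(A) = 0.089464 + 0.452364 = 0.541828

0.541828


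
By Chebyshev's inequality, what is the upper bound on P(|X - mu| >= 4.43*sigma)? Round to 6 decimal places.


P <= 1/k^2
k^2 = 4.43^2 = 19.6249
1/k^2 = 1 / 19.6249 ≈ 0.05095567

0.050956


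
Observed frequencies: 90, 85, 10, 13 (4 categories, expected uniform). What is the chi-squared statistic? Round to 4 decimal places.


chi2 = sum((O-E)^2/E), E = total/4
total = 198, E = 198/4 = 49.5
(90 - 49.5)^2 / 49.5 = 1640.25 / 49.5 = 729/22 ≈ 33.136364
(85 - 49.5)^2 / 49.5 = 1260.25 / 49.5 = 5041/198 ≈ 25.459596
(10 - 49.5)^2 / 49.5 = 1560.25 / 49.5 = 6241/198 ≈ 31.520202
(13 - 49.5)^2 / 49.5 = 1332.25 / 49.5 = 5329/198 ≈ 26.914141
chi2 = 3862/33 ≈ 117.030303

117.0303


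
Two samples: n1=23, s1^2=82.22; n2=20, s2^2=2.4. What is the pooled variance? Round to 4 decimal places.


sp^2 = ((n1-1)*s1^2 + (n2-1)*s2^2)/(n1+n2-2)
(n1-1)*s1^2 = 22 * 82.22 = 1808.84
(n2-1)*s2^2 = 19 * 2.4 = 45.6
numerator = 1808.84 + 45.6 = 1854.44
n1+n2-2 = 41
sp^2 = 1854.44 / 41 = 46361/1025 ≈ 45.230244

45.2302


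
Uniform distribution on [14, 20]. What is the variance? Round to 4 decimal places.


Var = (b-a)^2 / 12
(b-a)^2 = (20 - 14)^2 = 36
Var = 36/12 = 3

3.0000


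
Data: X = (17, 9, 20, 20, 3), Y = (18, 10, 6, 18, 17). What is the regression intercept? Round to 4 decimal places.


a = ybar - b*xbar, where b = sum((xi-xbar)(yi-ybar)) / sum((xi-xbar)^2)
n = 5, xbar = 69/5 = 13.8, ybar = 69/5 = 13.8
Sxy = sum((xi-xbar)(yi-ybar)) = -25.2
Sxx = sum((xi-xbar)^2) = 226.8
b = Sxy / Sxx = -1/9 ≈ -0.111111
a = 13.8 - (-0.111111) * 13.8 = 46/3 ≈ 15.333333

15.3333


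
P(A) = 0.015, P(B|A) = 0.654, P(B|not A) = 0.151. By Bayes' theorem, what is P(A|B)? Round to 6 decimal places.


P(A|B) = P(B|A)*P(A) / P(B), P(B) = P(B|A)*P(A) + P(B|not A)*P(not A)
P(B|A)*P(A) = 0.654 * 0.015 = 0.00981
P(B|not A)*P(not A) = 0.151 * 0.985 = 0.148735
P(B) = 0.00981 + 0.148735 = 0.158545
P(A|B) = 0.00981 / 0.158545 ≈ 0.06187518

0.061875


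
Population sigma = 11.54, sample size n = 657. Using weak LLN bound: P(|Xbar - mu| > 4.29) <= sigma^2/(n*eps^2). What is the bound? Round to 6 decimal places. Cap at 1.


bound = min(1, sigma^2/(n*eps^2))
sigma^2 = 11.54^2 = 133.1716
n*eps^2 = 657 * 4.29^2 = 657 * 18.4041 = 12091.4937
sigma^2/(n*eps^2) = 133.1716 / 12091.4937 ≈ 0.01101366

0.011014


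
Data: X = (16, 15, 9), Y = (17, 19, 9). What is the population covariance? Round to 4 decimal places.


Cov = (1/n)*sum((xi-xbar)(yi-ybar))
n = 3, xbar = 40/3 ≈ 13.333333, ybar = 45/3 = 15
sum((xi-xbar)(yi-ybar)) = 38
Cov = 38 / 3 = 38/3 ≈ 12.666667

12.6667


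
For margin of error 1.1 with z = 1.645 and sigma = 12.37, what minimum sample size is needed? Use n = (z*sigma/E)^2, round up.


z*sigma/E = 1.645 * 12.37 / 1.1 ≈ 18.498773
(z*sigma/E)^2 ≈ 342.204592
round up: n = 343

343


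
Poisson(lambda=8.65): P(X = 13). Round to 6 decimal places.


P = e^(-lam) * lam^k / k!
e^(-8.65) ≈ 0.0001751268
lam^k = 8.65^13 ≈ 1517781996498.989251
k! = 13! = 6227020800
P = 0.0001751268 * 1517781996498.989251 / 6227020800 ≈ 0.042686

0.042686


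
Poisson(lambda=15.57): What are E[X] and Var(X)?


E[X] = Var(X) = lambda = 15.57

15.57, 15.57


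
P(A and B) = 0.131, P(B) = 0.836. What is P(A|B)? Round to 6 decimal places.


P(A|B) = P(A and B) / P(B) = 0.131 / 0.836 = 131/836 ≈ 0.15669856

0.156699


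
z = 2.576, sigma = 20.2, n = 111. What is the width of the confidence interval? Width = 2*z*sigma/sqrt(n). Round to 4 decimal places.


width = 2*z*sigma/sqrt(n)
2*z*sigma = 2 * 2.576 * 20.2 = 104.0704
sqrt(111) ≈ 10.535654
width = 104.0704 / 10.535654 ≈ 9.877925

9.8779


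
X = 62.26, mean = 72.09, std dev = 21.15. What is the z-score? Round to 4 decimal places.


z = (X - mu) / sigma
X - mu = 62.26 - 72.09 = -9.83
z = -9.83 / 21.15 = -983/2115 ≈ -0.464775

-0.4648


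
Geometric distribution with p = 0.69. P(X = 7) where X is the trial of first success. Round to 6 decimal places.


P = (1-p)^(k-1) * p
(1-p)^(k-1) = 0.31^6 ≈ 0.0008875037
P = 0.0008875037 * 0.69 ≈ 0.0006123775

0.000612


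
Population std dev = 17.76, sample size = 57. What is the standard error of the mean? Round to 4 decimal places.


SE = sigma / sqrt(n)
sqrt(57) ≈ 7.549834
SE = 17.76 / 7.549834 ≈ 2.352369

2.3524


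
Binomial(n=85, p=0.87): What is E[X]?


E[X] = n*p = 85 * 0.87 = 73.95

73.95


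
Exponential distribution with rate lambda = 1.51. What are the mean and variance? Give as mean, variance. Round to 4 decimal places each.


mean = 1/lam, var = 1/lam^2
mean = 1 / 1.51 = 100/151 ≈ 0.662252
lam^2 = 1.51^2 = 2.2801
var = 1 / 2.2801 ≈ 0.438577

0.6623, 0.4386


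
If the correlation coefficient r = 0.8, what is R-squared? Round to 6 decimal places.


R^2 = r^2 = (0.8)^2 = 0.64

0.640000


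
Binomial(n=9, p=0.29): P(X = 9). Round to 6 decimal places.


P = C(n,k) * p^k * (1-p)^(n-k)
C(9,9) = 1
p^k = 0.29^9 ≈ 0.00001450715
(1-p)^(n-k) = 0.71^0 = 1
P = 1 * 0.00001450715 * 1 ≈ 0.000015

0.000015


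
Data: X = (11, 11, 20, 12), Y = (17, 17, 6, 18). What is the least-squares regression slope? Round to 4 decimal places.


b = sum((xi-xbar)(yi-ybar)) / sum((xi-xbar)^2)
n = 4, xbar = 54/4 = 13.5, ybar = 58/4 = 14.5
Sxy = sum((xi-xbar)(yi-ybar)) = -73
Sxx = sum((xi-xbar)^2) = 57
b = Sxy / Sxx = -73/57 ≈ -1.280702

-1.2807


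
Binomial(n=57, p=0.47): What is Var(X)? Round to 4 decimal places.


Var = n*p*(1-p) = 57 * 0.47 * 0.53 = 14.1987

14.1987


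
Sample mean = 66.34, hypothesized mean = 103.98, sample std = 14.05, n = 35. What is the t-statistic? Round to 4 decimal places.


t = (xbar - mu0) / (s/sqrt(n))
xbar - mu0 = 66.34 - 103.98 = -37.64
sqrt(35) ≈ 5.91607978
s/sqrt(n) = 14.05 / 5.91607978 ≈ 2.37488346
t = -37.64 / 2.37488346 ≈ -15.849199

-15.8492


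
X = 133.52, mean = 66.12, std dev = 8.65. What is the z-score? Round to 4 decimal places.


z = (X - mu) / sigma
X - mu = 133.52 - 66.12 = 67.4
z = 67.4 / 8.65 = 1348/173 ≈ 7.791908

7.7919


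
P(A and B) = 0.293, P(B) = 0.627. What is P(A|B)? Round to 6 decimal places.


P(A|B) = P(A and B) / P(B) = 0.293 / 0.627 = 293/627 ≈ 0.46730463

0.467305


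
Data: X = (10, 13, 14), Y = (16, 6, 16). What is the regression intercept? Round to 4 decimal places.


a = ybar - b*xbar, where b = sum((xi-xbar)(yi-ybar)) / sum((xi-xbar)^2)
n = 3, xbar = 37/3 ≈ 12.333333, ybar = 38/3 ≈ 12.666667
Sxy = sum((xi-xbar)(yi-ybar)) = -20/3 ≈ -6.666667
Sxx = sum((xi-xbar)^2) = 26/3 ≈ 8.666667
b = Sxy / Sxx = -10/13 ≈ -0.769231
a = 12.666667 - (-0.769231) * 12.333333 = 288/13 ≈ 22.153846

22.1538


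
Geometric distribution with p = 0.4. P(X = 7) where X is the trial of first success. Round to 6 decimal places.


P = (1-p)^(k-1) * p
(1-p)^(k-1) = 0.6^6 = 0.046656
P = 0.046656 * 0.4 = 0.0186624

0.018662


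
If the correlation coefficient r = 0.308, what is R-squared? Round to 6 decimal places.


R^2 = r^2 = (0.308)^2 = 0.094864

0.094864


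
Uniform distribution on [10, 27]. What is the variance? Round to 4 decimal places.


Var = (b-a)^2 / 12
(b-a)^2 = (27 - 10)^2 = 289
Var = 289/12 ≈ 24.083333

24.0833


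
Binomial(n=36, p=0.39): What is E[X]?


E[X] = n*p = 36 * 0.39 = 14.04

14.04


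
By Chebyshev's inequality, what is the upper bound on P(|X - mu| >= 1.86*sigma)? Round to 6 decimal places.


P <= 1/k^2
k^2 = 1.86^2 = 3.4596
1/k^2 = 1 / 3.4596 = 2500/8649 ≈ 0.28905076

0.289051


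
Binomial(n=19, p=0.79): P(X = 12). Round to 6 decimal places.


P = C(n,k) * p^k * (1-p)^(n-k)
C(19,12) = 50388
p^k = 0.79^12 ≈ 0.05909151
(1-p)^(n-k) = 0.21^7 ≈ 0.00001801089
P = 50388 * 0.05909151 * 0.00001801089 ≈ 0.053627

0.053627


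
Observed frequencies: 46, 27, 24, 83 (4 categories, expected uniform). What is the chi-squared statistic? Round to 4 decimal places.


chi2 = sum((O-E)^2/E), E = total/4
total = 180, E = 180/4 = 45
(46 - 45)^2 / 45 = 1 / 45 = 1/45 ≈ 0.022222
(27 - 45)^2 / 45 = 324 / 45 = 7.2
(24 - 45)^2 / 45 = 441 / 45 = 9.8
(83 - 45)^2 / 45 = 1444 / 45 = 1444/45 ≈ 32.088889
chi2 = 442/9 ≈ 49.111111

49.1111


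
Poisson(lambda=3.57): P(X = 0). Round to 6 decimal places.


P = e^(-lam) * lam^k / k!
e^(-3.57) ≈ 0.02815585
lam^k = 3.57^0 = 1
k! = 0! = 1
P = 0.02815585 * 1 / 1 ≈ 0.028156

0.028156


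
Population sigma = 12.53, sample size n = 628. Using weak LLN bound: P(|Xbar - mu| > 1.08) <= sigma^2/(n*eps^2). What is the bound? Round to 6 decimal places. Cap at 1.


bound = min(1, sigma^2/(n*eps^2))
sigma^2 = 12.53^2 = 157.0009
n*eps^2 = 628 * 1.08^2 = 628 * 1.1664 = 732.4992
sigma^2/(n*eps^2) = 157.0009 / 732.4992 ≈ 0.21433593

0.214336


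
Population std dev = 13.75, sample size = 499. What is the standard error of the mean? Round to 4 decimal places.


SE = sigma / sqrt(n)
sqrt(499) ≈ 22.338308
SE = 13.75 / 22.338308 ≈ 0.615535

0.6155


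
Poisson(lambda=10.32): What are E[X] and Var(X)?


E[X] = Var(X) = lambda = 10.32

10.32, 10.32


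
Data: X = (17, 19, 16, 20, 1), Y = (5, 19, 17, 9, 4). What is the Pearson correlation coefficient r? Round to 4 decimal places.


r = sum((xi-xbar)(yi-ybar)) / sqrt(sum((xi-xbar)^2) * sum((yi-ybar)^2))
n = 5, xbar = 73/5 = 14.6, ybar = 54/5 = 10.8
Sxy = sum((xi-xbar)(yi-ybar)) = 113.6
Sxx = sum((xi-xbar)^2) = 241.2
Syy = sum((yi-ybar)^2) = 188.8
sqrt(Sxx*Syy) ≈ 213.397657
r = Sxy / sqrt(Sxx*Syy) = 113.6 / 213.397657 ≈ 0.532339

0.5323


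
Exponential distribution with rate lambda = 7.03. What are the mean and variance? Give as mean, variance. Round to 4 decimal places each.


mean = 1/lam, var = 1/lam^2
mean = 1 / 7.03 = 100/703 ≈ 0.142248
lam^2 = 7.03^2 = 49.4209
var = 1 / 49.4209 ≈ 0.020234

0.1422, 0.0202


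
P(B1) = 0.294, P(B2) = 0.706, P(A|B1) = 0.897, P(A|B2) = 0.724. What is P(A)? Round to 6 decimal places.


P(A) = P(A|B1)*P(B1) + P(A|B2)*P(B2)
P(A|B1)*P(B1) = 0.897 * 0.294 = 0.263718
P(A|B2)*P(B2) = 0.724 * 0.706 = 0.511144
P(A) = 0.263718 + 0.511144 = 0.774862

0.774862


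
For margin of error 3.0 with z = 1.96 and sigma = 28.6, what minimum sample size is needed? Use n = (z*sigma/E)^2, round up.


z*sigma/E = 1.96 * 28.6 / 3.0 = 7007/375 ≈ 18.685333
(z*sigma/E)^2 ≈ 349.141682
round up: n = 350

350


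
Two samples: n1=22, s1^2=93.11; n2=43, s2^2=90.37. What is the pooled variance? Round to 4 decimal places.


sp^2 = ((n1-1)*s1^2 + (n2-1)*s2^2)/(n1+n2-2)
(n1-1)*s1^2 = 21 * 93.11 = 1955.31
(n2-1)*s2^2 = 42 * 90.37 = 3795.54
numerator = 1955.31 + 3795.54 = 5750.85
n1+n2-2 = 63
sp^2 = 5750.85 / 63 = 5477/60 ≈ 91.283333

91.2833


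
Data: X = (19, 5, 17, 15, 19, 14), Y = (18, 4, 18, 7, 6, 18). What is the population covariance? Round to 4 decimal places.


Cov = (1/n)*sum((xi-xbar)(yi-ybar))
n = 6, xbar = 89/6 ≈ 14.833333, ybar = 71/6 ≈ 11.833333
sum((xi-xbar)(yi-ybar)) = 515/6 ≈ 85.833333
Cov = 85.833333 / 6 = 515/36 ≈ 14.305556

14.3056


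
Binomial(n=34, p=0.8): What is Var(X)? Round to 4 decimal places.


Var = n*p*(1-p) = 34 * 0.8 * 0.2 = 5.44

5.4400


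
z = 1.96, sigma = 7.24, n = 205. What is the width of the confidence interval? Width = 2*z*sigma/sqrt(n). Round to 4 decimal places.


width = 2*z*sigma/sqrt(n)
2*z*sigma = 2 * 1.96 * 7.24 = 28.3808
sqrt(205) ≈ 14.317821
width = 28.3808 / 14.317821 ≈ 1.982201

1.9822


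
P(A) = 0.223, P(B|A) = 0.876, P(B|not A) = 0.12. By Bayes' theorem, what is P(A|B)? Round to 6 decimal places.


P(A|B) = P(B|A)*P(A) / P(B), P(B) = P(B|A)*P(A) + P(B|not A)*P(not A)
P(B|A)*P(A) = 0.876 * 0.223 = 0.195348
P(B|not A)*P(not A) = 0.12 * 0.777 = 0.09324
P(B) = 0.195348 + 0.09324 = 0.288588
P(A|B) = 0.195348 / 0.288588 ≈ 0.67690964

0.676910


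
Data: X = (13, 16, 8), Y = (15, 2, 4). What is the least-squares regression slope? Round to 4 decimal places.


b = sum((xi-xbar)(yi-ybar)) / sum((xi-xbar)^2)
n = 3, xbar = 37/3 ≈ 12.333333, ybar = 21/3 = 7
Sxy = sum((xi-xbar)(yi-ybar)) = 0
Sxx = sum((xi-xbar)^2) = 98/3 ≈ 32.666667
b = Sxy / Sxx = 0

0.0000


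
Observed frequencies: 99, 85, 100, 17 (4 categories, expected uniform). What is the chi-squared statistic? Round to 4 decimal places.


chi2 = sum((O-E)^2/E), E = total/4
total = 301, E = 301/4 = 75.25
(99 - 75.25)^2 / 75.25 = 564.0625 / 75.25 = 9025/1204 ≈ 7.495847
(85 - 75.25)^2 / 75.25 = 95.0625 / 75.25 = 1521/1204 ≈ 1.263289
(100 - 75.25)^2 / 75.25 = 612.5625 / 75.25 = 9801/1204 ≈ 8.140365
(17 - 75.25)^2 / 75.25 = 3393.0625 / 75.25 = 54289/1204 ≈ 45.090532
chi2 = 18659/301 ≈ 61.990033

61.9900


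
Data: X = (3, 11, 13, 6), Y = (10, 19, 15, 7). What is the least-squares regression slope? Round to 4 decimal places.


b = sum((xi-xbar)(yi-ybar)) / sum((xi-xbar)^2)
n = 4, xbar = 33/4 = 8.25, ybar = 51/4 = 12.75
Sxy = sum((xi-xbar)(yi-ybar)) = 55.25
Sxx = sum((xi-xbar)^2) = 62.75
b = Sxy / Sxx = 221/251 ≈ 0.880478

0.8805


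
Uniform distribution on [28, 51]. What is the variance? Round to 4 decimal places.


Var = (b-a)^2 / 12
(b-a)^2 = (51 - 28)^2 = 529
Var = 529/12 ≈ 44.083333

44.0833


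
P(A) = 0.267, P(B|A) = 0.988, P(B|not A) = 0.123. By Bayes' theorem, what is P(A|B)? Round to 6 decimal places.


P(A|B) = P(B|A)*P(A) / P(B), P(B) = P(B|A)*P(A) + P(B|not A)*P(not A)
P(B|A)*P(A) = 0.988 * 0.267 = 0.263796
P(B|not A)*P(not A) = 0.123 * 0.733 = 0.090159
P(B) = 0.263796 + 0.090159 = 0.353955
P(A|B) = 0.263796 / 0.353955 ≈ 0.74528118

0.745281


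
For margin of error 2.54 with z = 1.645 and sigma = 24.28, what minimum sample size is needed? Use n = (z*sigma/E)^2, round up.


z*sigma/E = 1.645 * 24.28 / 2.54 ≈ 15.724646
(z*sigma/E)^2 ≈ 247.264481
round up: n = 248

248


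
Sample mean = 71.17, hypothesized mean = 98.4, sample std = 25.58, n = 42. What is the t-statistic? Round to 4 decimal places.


t = (xbar - mu0) / (s/sqrt(n))
xbar - mu0 = 71.17 - 98.4 = -27.23
sqrt(42) ≈ 6.48074070
s/sqrt(n) = 25.58 / 6.48074070 ≈ 3.94707969
t = -27.23 / 3.94707969 ≈ -6.898771

-6.8988


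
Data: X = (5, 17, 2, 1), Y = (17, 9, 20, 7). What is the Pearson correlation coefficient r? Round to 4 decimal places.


r = sum((xi-xbar)(yi-ybar)) / sqrt(sum((xi-xbar)^2) * sum((yi-ybar)^2))
n = 4, xbar = 25/4 = 6.25, ybar = 53/4 = 13.25
Sxy = sum((xi-xbar)(yi-ybar)) = -46.25
Sxx = sum((xi-xbar)^2) = 162.75
Syy = sum((yi-ybar)^2) = 116.75
sqrt(Sxx*Syy) ≈ 137.844342
r = Sxy / sqrt(Sxx*Syy) = -46.25 / 137.844342 ≈ -0.335523

-0.3355


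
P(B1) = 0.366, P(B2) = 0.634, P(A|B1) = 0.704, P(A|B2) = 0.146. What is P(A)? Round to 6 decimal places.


P(A) = P(A|B1)*P(B1) + P(A|B2)*P(B2)
P(A|B1)*P(B1) = 0.704 * 0.366 = 0.257664
P(A|B2)*P(B2) = 0.146 * 0.634 = 0.092564
P(A) = 0.257664 + 0.092564 = 0.350228

0.350228


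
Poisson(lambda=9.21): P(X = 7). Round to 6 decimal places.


P = e^(-lam) * lam^k / k!
e^(-9.21) ≈ 0.0001000340
lam^k = 9.21^7 ≈ 5621049.520589
k! = 7! = 5040
P = 0.0001000340 * 5621049.520589 / 5040 ≈ 0.111567

0.111567


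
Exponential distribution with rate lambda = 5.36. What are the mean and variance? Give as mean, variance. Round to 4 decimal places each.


mean = 1/lam, var = 1/lam^2
mean = 1 / 5.36 = 25/134 ≈ 0.186567
lam^2 = 5.36^2 = 28.7296
var = 1 / 28.7296 ≈ 0.034807

0.1866, 0.0348


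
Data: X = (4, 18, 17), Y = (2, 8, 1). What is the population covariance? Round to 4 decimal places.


Cov = (1/n)*sum((xi-xbar)(yi-ybar))
n = 3, xbar = 39/3 = 13, ybar = 11/3 ≈ 3.666667
sum((xi-xbar)(yi-ybar)) = 26
Cov = 26 / 3 = 26/3 ≈ 8.666667

8.6667


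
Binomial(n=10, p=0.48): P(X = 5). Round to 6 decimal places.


P = C(n,k) * p^k * (1-p)^(n-k)
C(10,5) = 252
p^k = 0.48^5 ≈ 0.02548040
(1-p)^(n-k) = 0.52^5 ≈ 0.03802040
P = 252 * 0.02548040 * 0.03802040 ≈ 0.244131

0.244131


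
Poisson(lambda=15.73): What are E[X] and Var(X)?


E[X] = Var(X) = lambda = 15.73

15.73, 15.73


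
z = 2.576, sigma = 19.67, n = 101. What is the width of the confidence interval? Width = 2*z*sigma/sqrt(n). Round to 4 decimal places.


width = 2*z*sigma/sqrt(n)
2*z*sigma = 2 * 2.576 * 19.67 = 101.33984
sqrt(101) ≈ 10.049876
width = 101.33984 / 10.049876 ≈ 10.083691

10.0837


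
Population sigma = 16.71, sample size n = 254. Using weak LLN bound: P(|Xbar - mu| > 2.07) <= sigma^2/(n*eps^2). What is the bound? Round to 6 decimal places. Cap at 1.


bound = min(1, sigma^2/(n*eps^2))
sigma^2 = 16.71^2 = 279.2241
n*eps^2 = 254 * 2.07^2 = 254 * 4.2849 = 1088.3646
sigma^2/(n*eps^2) = 279.2241 / 1088.3646 ≈ 0.25655382

0.256554


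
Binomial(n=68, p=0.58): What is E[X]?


E[X] = n*p = 68 * 0.58 = 39.44

39.44


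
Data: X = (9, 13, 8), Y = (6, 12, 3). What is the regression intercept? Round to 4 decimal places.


a = ybar - b*xbar, where b = sum((xi-xbar)(yi-ybar)) / sum((xi-xbar)^2)
n = 3, xbar = 30/3 = 10, ybar = 21/3 = 7
Sxy = sum((xi-xbar)(yi-ybar)) = 24
Sxx = sum((xi-xbar)^2) = 14
b = Sxy / Sxx = 12/7 ≈ 1.714286
a = 7 - 1.714286 * 10 = -71/7 ≈ -10.142857

-10.1429


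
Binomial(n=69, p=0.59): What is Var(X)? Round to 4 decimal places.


Var = n*p*(1-p) = 69 * 0.59 * 0.41 = 16.6911

16.6911


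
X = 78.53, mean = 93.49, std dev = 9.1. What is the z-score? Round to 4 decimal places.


z = (X - mu) / sigma
X - mu = 78.53 - 93.49 = -14.96
z = -14.96 / 9.1 = -748/455 ≈ -1.643956

-1.6440


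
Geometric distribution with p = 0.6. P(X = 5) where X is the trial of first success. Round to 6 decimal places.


P = (1-p)^(k-1) * p
(1-p)^(k-1) = 0.4^4 = 0.0256
P = 0.0256 * 0.6 = 0.01536

0.015360


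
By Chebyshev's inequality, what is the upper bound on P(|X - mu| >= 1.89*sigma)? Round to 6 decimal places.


P <= 1/k^2
k^2 = 1.89^2 = 3.5721
1/k^2 = 1 / 3.5721 ≈ 0.27994737

0.279947


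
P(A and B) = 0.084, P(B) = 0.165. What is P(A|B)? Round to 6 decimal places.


P(A|B) = P(A and B) / P(B) = 0.084 / 0.165 = 28/55 ≈ 0.50909091

0.509091


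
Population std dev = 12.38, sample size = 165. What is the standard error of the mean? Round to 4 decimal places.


SE = sigma / sqrt(n)
sqrt(165) ≈ 12.845233
SE = 12.38 / 12.845233 ≈ 0.963782

0.9638


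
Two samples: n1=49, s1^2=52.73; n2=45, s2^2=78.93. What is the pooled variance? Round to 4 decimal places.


sp^2 = ((n1-1)*s1^2 + (n2-1)*s2^2)/(n1+n2-2)
(n1-1)*s1^2 = 48 * 52.73 = 2531.04
(n2-1)*s2^2 = 44 * 78.93 = 3472.92
numerator = 2531.04 + 3472.92 = 6003.96
n1+n2-2 = 92
sp^2 = 6003.96 / 92 = 150099/2300 ≈ 65.260435

65.2604


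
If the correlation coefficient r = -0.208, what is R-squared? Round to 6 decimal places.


R^2 = r^2 = (-0.208)^2 = 0.043264

0.043264


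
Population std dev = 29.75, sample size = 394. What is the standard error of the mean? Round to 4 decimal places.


SE = sigma / sqrt(n)
sqrt(394) ≈ 19.849433
SE = 29.75 / 19.849433 ≈ 1.498783

1.4988


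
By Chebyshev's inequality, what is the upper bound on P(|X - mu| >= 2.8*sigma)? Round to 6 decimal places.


P <= 1/k^2
k^2 = 2.8^2 = 7.84
1/k^2 = 1 / 7.84 = 25/196 ≈ 0.12755102

0.127551


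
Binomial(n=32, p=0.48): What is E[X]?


E[X] = n*p = 32 * 0.48 = 15.36

15.36


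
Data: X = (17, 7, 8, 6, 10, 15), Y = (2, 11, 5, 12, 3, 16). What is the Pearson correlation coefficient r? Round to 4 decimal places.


r = sum((xi-xbar)(yi-ybar)) / sqrt(sum((xi-xbar)^2) * sum((yi-ybar)^2))
n = 6, xbar = 63/6 = 10.5, ybar = 49/6 ≈ 8.166667
Sxy = sum((xi-xbar)(yi-ybar)) = -21.5
Sxx = sum((xi-xbar)^2) = 101.5
Syy = sum((yi-ybar)^2) = 953/6 ≈ 158.833333
sqrt(Sxx*Syy) ≈ 126.970797
r = Sxy / sqrt(Sxx*Syy) = -21.5 / 126.970797 ≈ -0.169330

-0.1693


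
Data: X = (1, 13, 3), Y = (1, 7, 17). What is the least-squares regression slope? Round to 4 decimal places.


b = sum((xi-xbar)(yi-ybar)) / sum((xi-xbar)^2)
n = 3, xbar = 17/3 ≈ 5.666667, ybar = 25/3 ≈ 8.333333
Sxy = sum((xi-xbar)(yi-ybar)) = 4/3 ≈ 1.333333
Sxx = sum((xi-xbar)^2) = 248/3 ≈ 82.666667
b = Sxy / Sxx = 1/62 ≈ 0.016129

0.0161


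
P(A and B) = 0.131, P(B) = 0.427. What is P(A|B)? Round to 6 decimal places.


P(A|B) = P(A and B) / P(B) = 0.131 / 0.427 = 131/427 ≈ 0.30679157

0.306792


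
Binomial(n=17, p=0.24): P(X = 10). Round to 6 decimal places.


P = C(n,k) * p^k * (1-p)^(n-k)
C(17,10) = 19448
p^k = 0.24^10 ≈ 0.0000006340338
(1-p)^(n-k) = 0.76^7 ≈ 0.1464519
P = 19448 * 0.0000006340338 * 0.1464519 ≈ 0.001806

0.001806


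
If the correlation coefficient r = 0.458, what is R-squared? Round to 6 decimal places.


R^2 = r^2 = (0.458)^2 = 0.209764

0.209764


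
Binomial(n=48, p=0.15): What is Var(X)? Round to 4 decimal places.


Var = n*p*(1-p) = 48 * 0.15 * 0.85 = 6.12

6.1200


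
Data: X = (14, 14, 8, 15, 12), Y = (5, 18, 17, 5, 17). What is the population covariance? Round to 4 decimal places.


Cov = (1/n)*sum((xi-xbar)(yi-ybar))
n = 5, xbar = 63/5 = 12.6, ybar = 62/5 = 12.4
sum((xi-xbar)(yi-ybar)) = -44.2
Cov = -44.2 / 5 = -8.84

-8.8400


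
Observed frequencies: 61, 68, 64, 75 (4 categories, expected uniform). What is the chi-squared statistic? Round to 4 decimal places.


chi2 = sum((O-E)^2/E), E = total/4
total = 268, E = 268/4 = 67
(61 - 67)^2 / 67 = 36 / 67 = 36/67 ≈ 0.537313
(68 - 67)^2 / 67 = 1 / 67 = 1/67 ≈ 0.014925
(64 - 67)^2 / 67 = 9 / 67 = 9/67 ≈ 0.134328
(75 - 67)^2 / 67 = 64 / 67 = 64/67 ≈ 0.955224
chi2 = 110/67 ≈ 1.641791

1.6418


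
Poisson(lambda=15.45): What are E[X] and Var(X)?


E[X] = Var(X) = lambda = 15.45

15.45, 15.45


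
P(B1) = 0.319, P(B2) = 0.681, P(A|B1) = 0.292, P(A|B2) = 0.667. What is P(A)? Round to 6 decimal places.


P(A) = P(A|B1)*P(B1) + P(A|B2)*P(B2)
P(A|B1)*P(B1) = 0.292 * 0.319 = 0.093148
P(A|B2)*P(B2) = 0.667 * 0.681 = 0.454227
P(A) = 0.093148 + 0.454227 = 0.547375

0.547375


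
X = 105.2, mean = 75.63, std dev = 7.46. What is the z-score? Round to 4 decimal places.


z = (X - mu) / sigma
X - mu = 105.2 - 75.63 = 29.57
z = 29.57 / 7.46 = 2957/746 ≈ 3.963807

3.9638


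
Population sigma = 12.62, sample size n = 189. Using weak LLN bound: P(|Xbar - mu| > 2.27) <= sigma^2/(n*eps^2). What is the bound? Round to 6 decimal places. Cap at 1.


bound = min(1, sigma^2/(n*eps^2))
sigma^2 = 12.62^2 = 159.2644
n*eps^2 = 189 * 2.27^2 = 189 * 5.1529 = 973.8981
sigma^2/(n*eps^2) = 159.2644 / 973.8981 ≈ 0.16353292

0.163533


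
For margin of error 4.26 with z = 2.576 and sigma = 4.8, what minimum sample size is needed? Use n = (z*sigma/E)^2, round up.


z*sigma/E = 2.576 * 4.8 / 4.26 = 5152/1775 ≈ 2.902535
(z*sigma/E)^2 ≈ 8.424711
round up: n = 9

9


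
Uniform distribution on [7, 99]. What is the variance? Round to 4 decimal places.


Var = (b-a)^2 / 12
(b-a)^2 = (99 - 7)^2 = 8464
Var = 8464/12 ≈ 705.333333

705.3333


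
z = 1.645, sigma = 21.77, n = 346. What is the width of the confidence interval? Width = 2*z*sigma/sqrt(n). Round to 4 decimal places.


width = 2*z*sigma/sqrt(n)
2*z*sigma = 2 * 1.645 * 21.77 = 71.6233
sqrt(346) ≈ 18.601075
width = 71.6233 / 18.601075 ≈ 3.850492

3.8505


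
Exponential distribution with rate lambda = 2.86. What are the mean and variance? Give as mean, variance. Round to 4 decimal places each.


mean = 1/lam, var = 1/lam^2
mean = 1 / 2.86 = 50/143 ≈ 0.349650
lam^2 = 2.86^2 = 8.1796
var = 1 / 8.1796 ≈ 0.122255

0.3497, 0.1223


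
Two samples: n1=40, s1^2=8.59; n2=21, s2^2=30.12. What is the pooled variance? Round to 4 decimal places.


sp^2 = ((n1-1)*s1^2 + (n2-1)*s2^2)/(n1+n2-2)
(n1-1)*s1^2 = 39 * 8.59 = 335.01
(n2-1)*s2^2 = 20 * 30.12 = 602.4
numerator = 335.01 + 602.4 = 937.41
n1+n2-2 = 59
sp^2 = 937.41 / 59 = 93741/5900 ≈ 15.888305

15.8883


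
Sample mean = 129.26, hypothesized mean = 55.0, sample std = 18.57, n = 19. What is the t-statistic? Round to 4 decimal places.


t = (xbar - mu0) / (s/sqrt(n))
xbar - mu0 = 129.26 - 55.0 = 74.26
sqrt(19) ≈ 4.35889894
s/sqrt(n) = 18.57 / 4.35889894 ≈ 4.26025018
t = 74.26 / 4.26025018 ≈ 17.430901

17.4309


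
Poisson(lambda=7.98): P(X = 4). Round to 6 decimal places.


P = e^(-lam) * lam^k / k!
e^(-7.98) ≈ 0.0003422394
lam^k = 7.98^4 ≈ 4055.193344
k! = 4! = 24
P = 0.0003422394 * 4055.193344 / 24 ≈ 0.057827

0.057827


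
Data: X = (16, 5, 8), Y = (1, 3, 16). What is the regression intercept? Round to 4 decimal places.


a = ybar - b*xbar, where b = sum((xi-xbar)(yi-ybar)) / sum((xi-xbar)^2)
n = 3, xbar = 29/3 ≈ 9.666667, ybar = 20/3 ≈ 6.666667
Sxy = sum((xi-xbar)(yi-ybar)) = -103/3 ≈ -34.333333
Sxx = sum((xi-xbar)^2) = 194/3 ≈ 64.666667
b = Sxy / Sxx = -103/194 ≈ -0.530928
a = 6.666667 - (-0.530928) * 9.666667 = 2289/194 ≈ 11.798969

11.7990


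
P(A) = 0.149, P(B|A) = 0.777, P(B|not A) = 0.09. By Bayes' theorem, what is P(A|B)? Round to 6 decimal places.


P(A|B) = P(B|A)*P(A) / P(B), P(B) = P(B|A)*P(A) + P(B|not A)*P(not A)
P(B|A)*P(A) = 0.777 * 0.149 = 0.115773
P(B|not A)*P(not A) = 0.09 * 0.851 = 0.07659
P(B) = 0.115773 + 0.07659 = 0.192363
P(A|B) = 0.115773 / 0.192363 = 1043/1733 ≈ 0.60184651

0.601847


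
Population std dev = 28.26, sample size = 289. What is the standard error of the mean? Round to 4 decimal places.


SE = sigma / sqrt(n)
sqrt(289) = 17
SE = 28.26 / 17 = 1413/850 ≈ 1.662353

1.6624


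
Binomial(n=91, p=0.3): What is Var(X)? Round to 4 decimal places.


Var = n*p*(1-p) = 91 * 0.3 * 0.7 = 19.11

19.1100


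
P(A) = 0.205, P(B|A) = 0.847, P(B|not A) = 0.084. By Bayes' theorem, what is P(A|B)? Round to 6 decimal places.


P(A|B) = P(B|A)*P(A) / P(B), P(B) = P(B|A)*P(A) + P(B|not A)*P(not A)
P(B|A)*P(A) = 0.847 * 0.205 = 0.173635
P(B|not A)*P(not A) = 0.084 * 0.795 = 0.06678
P(B) = 0.173635 + 0.06678 = 0.240415
P(A|B) = 0.173635 / 0.240415 = 4961/6869 ≈ 0.72223031

0.722230


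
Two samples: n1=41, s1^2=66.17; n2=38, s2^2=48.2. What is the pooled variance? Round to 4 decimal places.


sp^2 = ((n1-1)*s1^2 + (n2-1)*s2^2)/(n1+n2-2)
(n1-1)*s1^2 = 40 * 66.17 = 2646.8
(n2-1)*s2^2 = 37 * 48.2 = 1783.4
numerator = 2646.8 + 1783.4 = 4430.2
n1+n2-2 = 77
sp^2 = 4430.2 / 77 = 22151/385 ≈ 57.535065

57.5351


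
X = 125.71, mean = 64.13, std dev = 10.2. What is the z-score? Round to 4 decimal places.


z = (X - mu) / sigma
X - mu = 125.71 - 64.13 = 61.58
z = 61.58 / 10.2 = 3079/510 ≈ 6.037255

6.0373


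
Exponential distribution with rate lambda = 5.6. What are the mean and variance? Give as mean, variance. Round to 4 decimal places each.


mean = 1/lam, var = 1/lam^2
mean = 1 / 5.6 = 5/28 ≈ 0.178571
lam^2 = 5.6^2 = 31.36
var = 1 / 31.36 = 25/784 ≈ 0.031888

0.1786, 0.0319


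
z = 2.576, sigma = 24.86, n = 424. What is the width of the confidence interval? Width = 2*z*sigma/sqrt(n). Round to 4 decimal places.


width = 2*z*sigma/sqrt(n)
2*z*sigma = 2 * 2.576 * 24.86 = 128.07872
sqrt(424) ≈ 20.591260
width = 128.07872 / 20.591260 ≈ 6.220053

6.2201


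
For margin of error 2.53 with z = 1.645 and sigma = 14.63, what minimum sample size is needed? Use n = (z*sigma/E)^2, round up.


z*sigma/E = 1.645 * 14.63 / 2.53 = 43757/4600 ≈ 9.512391
(z*sigma/E)^2 ≈ 90.485588
round up: n = 91

91


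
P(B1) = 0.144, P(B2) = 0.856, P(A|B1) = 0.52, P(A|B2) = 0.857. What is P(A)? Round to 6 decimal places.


P(A) = P(A|B1)*P(B1) + P(A|B2)*P(B2)
P(A|B1)*P(B1) = 0.52 * 0.144 = 0.07488
P(A|B2)*P(B2) = 0.857 * 0.856 = 0.733592
P(A) = 0.07488 + 0.733592 = 0.808472

0.808472


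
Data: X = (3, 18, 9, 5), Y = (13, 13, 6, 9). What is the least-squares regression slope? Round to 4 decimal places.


b = sum((xi-xbar)(yi-ybar)) / sum((xi-xbar)^2)
n = 4, xbar = 35/4 = 8.75, ybar = 41/4 = 10.25
Sxy = sum((xi-xbar)(yi-ybar)) = 13.25
Sxx = sum((xi-xbar)^2) = 132.75
b = Sxy / Sxx = 53/531 ≈ 0.099812

0.0998


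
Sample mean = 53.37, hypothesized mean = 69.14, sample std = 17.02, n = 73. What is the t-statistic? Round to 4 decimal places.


t = (xbar - mu0) / (s/sqrt(n))
xbar - mu0 = 53.37 - 69.14 = -15.77
sqrt(73) ≈ 8.54400375
s/sqrt(n) = 17.02 / 8.54400375 ≈ 1.99204033
t = -15.77 / 1.99204033 ≈ -7.916506

-7.9165


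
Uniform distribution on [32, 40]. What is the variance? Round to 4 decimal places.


Var = (b-a)^2 / 12
(b-a)^2 = (40 - 32)^2 = 64
Var = 64/12 ≈ 5.333333

5.3333


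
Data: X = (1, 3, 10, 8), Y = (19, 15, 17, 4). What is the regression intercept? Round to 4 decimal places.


a = ybar - b*xbar, where b = sum((xi-xbar)(yi-ybar)) / sum((xi-xbar)^2)
n = 4, xbar = 22/4 = 5.5, ybar = 55/4 = 13.75
Sxy = sum((xi-xbar)(yi-ybar)) = -36.5
Sxx = sum((xi-xbar)^2) = 53
b = Sxy / Sxx = -73/106 ≈ -0.688679
a = 13.75 - (-0.688679) * 5.5 = 1859/106 ≈ 17.537736

17.5377


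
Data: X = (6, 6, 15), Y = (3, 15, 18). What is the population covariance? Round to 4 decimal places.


Cov = (1/n)*sum((xi-xbar)(yi-ybar))
n = 3, xbar = 27/3 = 9, ybar = 36/3 = 12
sum((xi-xbar)(yi-ybar)) = 54
Cov = 54 / 3 = 18

18.0000


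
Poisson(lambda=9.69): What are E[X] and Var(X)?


E[X] = Var(X) = lambda = 9.69

9.69, 9.69


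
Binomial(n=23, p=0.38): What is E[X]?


E[X] = n*p = 23 * 0.38 = 8.74

8.74


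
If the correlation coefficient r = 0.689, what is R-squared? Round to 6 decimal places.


R^2 = r^2 = (0.689)^2 = 0.474721

0.474721


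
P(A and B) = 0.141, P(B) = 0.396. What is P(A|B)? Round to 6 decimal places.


P(A|B) = P(A and B) / P(B) = 0.141 / 0.396 = 47/132 ≈ 0.35606061

0.356061


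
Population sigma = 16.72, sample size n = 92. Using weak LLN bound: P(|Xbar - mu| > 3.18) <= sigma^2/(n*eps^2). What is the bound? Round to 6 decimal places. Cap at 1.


bound = min(1, sigma^2/(n*eps^2))
sigma^2 = 16.72^2 = 279.5584
n*eps^2 = 92 * 3.18^2 = 92 * 10.1124 = 930.3408
sigma^2/(n*eps^2) = 279.5584 / 930.3408 ≈ 0.30049031

0.300490


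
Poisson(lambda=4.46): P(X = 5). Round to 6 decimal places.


P = e^(-lam) * lam^k / k!
e^(-4.46) ≈ 0.01156236
lam^k = 4.46^5 ≈ 1764.713847
k! = 5! = 120
P = 0.01156236 * 1764.713847 / 120 ≈ 0.170036

0.170036


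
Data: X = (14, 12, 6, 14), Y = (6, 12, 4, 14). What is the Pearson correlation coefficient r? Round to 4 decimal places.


r = sum((xi-xbar)(yi-ybar)) / sqrt(sum((xi-xbar)^2) * sum((yi-ybar)^2))
n = 4, xbar = 46/4 = 11.5, ybar = 36/4 = 9
Sxy = sum((xi-xbar)(yi-ybar)) = 34
Sxx = sum((xi-xbar)^2) = 43
Syy = sum((yi-ybar)^2) = 68
sqrt(Sxx*Syy) ≈ 54.074023
r = Sxy / sqrt(Sxx*Syy) = 34 / 54.074023 ≈ 0.628768

0.6288


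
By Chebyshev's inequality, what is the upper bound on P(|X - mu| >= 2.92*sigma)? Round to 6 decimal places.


P <= 1/k^2
k^2 = 2.92^2 = 8.5264
1/k^2 = 1 / 8.5264 = 625/5329 ≈ 0.11728279

0.117283


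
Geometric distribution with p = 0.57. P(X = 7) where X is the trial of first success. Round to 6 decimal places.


P = (1-p)^(k-1) * p
(1-p)^(k-1) = 0.43^6 ≈ 0.006321363
P = 0.006321363 * 0.57 ≈ 0.003603177

0.003603


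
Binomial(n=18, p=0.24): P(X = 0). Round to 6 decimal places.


P = C(n,k) * p^k * (1-p)^(n-k)
C(18,0) = 1
p^k = 0.24^0 = 1
(1-p)^(n-k) = 0.76^18 ≈ 0.007155577
P = 1 * 1 * 0.007155577 ≈ 0.007156

0.007156


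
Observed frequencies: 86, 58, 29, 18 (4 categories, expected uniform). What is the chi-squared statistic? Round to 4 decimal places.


chi2 = sum((O-E)^2/E), E = total/4
total = 191, E = 191/4 = 47.75
(86 - 47.75)^2 / 47.75 = 1463.0625 / 47.75 = 23409/764 ≈ 30.640052
(58 - 47.75)^2 / 47.75 = 105.0625 / 47.75 = 1681/764 ≈ 2.200262
(29 - 47.75)^2 / 47.75 = 351.5625 / 47.75 = 5625/764 ≈ 7.362565
(18 - 47.75)^2 / 47.75 = 885.0625 / 47.75 = 14161/764 ≈ 18.535340
chi2 = 11219/191 ≈ 58.738220

58.7382


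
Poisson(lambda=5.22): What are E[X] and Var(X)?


E[X] = Var(X) = lambda = 5.22

5.22, 5.22


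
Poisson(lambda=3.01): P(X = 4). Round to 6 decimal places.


P = e^(-lam) * lam^k / k!
e^(-3.01) ≈ 0.04929168
lam^k = 3.01^4 ≈ 82.085412
k! = 4! = 24
P = 0.04929168 * 82.085412 / 24 ≈ 0.168589

0.168589


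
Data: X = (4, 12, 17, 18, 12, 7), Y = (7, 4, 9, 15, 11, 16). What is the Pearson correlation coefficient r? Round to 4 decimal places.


r = sum((xi-xbar)(yi-ybar)) / sqrt(sum((xi-xbar)^2) * sum((yi-ybar)^2))
n = 6, xbar = 70/6 = 35/3 ≈ 11.666667, ybar = 62/6 = 31/3 ≈ 10.333333
Sxy = sum((xi-xbar)(yi-ybar)) = 59/3 ≈ 19.666667
Sxx = sum((xi-xbar)^2) = 448/3 ≈ 149.333333
Syy = sum((yi-ybar)^2) = 322/3 ≈ 107.333333
sqrt(Sxx*Syy) ≈ 126.603493
r = Sxy / sqrt(Sxx*Syy) = 19.666667 / 126.603493 ≈ 0.155341

0.1553


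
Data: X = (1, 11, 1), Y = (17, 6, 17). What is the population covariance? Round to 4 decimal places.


Cov = (1/n)*sum((xi-xbar)(yi-ybar))
n = 3, xbar = 13/3 ≈ 4.333333, ybar = 40/3 ≈ 13.333333
sum((xi-xbar)(yi-ybar)) = -220/3 ≈ -73.333333
Cov = -73.333333 / 3 = -220/9 ≈ -24.444444

-24.4444


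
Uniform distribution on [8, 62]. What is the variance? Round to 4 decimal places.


Var = (b-a)^2 / 12
(b-a)^2 = (62 - 8)^2 = 2916
Var = 2916/12 = 243

243.0000


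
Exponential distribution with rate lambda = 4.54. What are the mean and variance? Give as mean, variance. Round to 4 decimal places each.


mean = 1/lam, var = 1/lam^2
mean = 1 / 4.54 = 50/227 ≈ 0.220264
lam^2 = 4.54^2 = 20.6116
var = 1 / 20.6116 ≈ 0.048516

0.2203, 0.0485


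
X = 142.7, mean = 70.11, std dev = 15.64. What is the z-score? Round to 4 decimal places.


z = (X - mu) / sigma
X - mu = 142.7 - 70.11 = 72.59
z = 72.59 / 15.64 = 427/92 ≈ 4.641304

4.6413


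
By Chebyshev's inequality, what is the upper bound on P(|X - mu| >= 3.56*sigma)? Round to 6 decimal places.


P <= 1/k^2
k^2 = 3.56^2 = 12.6736
1/k^2 = 1 / 12.6736 = 625/7921 ≈ 0.07890418

0.078904


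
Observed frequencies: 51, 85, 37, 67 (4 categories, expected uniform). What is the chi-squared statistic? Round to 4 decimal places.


chi2 = sum((O-E)^2/E), E = total/4
total = 240, E = 240/4 = 60
(51 - 60)^2 / 60 = 81 / 60 = 1.35
(85 - 60)^2 / 60 = 625 / 60 = 125/12 ≈ 10.416667
(37 - 60)^2 / 60 = 529 / 60 = 529/60 ≈ 8.816667
(67 - 60)^2 / 60 = 49 / 60 = 49/60 ≈ 0.816667
chi2 = 21.4

21.4000


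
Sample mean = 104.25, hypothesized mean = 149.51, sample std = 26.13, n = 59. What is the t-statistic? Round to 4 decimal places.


t = (xbar - mu0) / (s/sqrt(n))
xbar - mu0 = 104.25 - 149.51 = -45.26
sqrt(59) ≈ 7.68114575
s/sqrt(n) = 26.13 / 7.68114575 ≈ 3.40183624
t = -45.26 / 3.40183624 ≈ -13.304579

-13.3046


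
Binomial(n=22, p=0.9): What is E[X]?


E[X] = n*p = 22 * 0.9 = 19.8

19.8


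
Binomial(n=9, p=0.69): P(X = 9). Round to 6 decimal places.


P = C(n,k) * p^k * (1-p)^(n-k)
C(9,9) = 1
p^k = 0.69^9 ≈ 0.03545209
(1-p)^(n-k) = 0.31^0 = 1
P = 1 * 0.03545209 * 1 ≈ 0.035452

0.035452


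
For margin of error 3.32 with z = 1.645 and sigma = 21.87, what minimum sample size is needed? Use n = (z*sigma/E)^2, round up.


z*sigma/E = 1.645 * 21.87 / 3.32 ≈ 10.836190
(z*sigma/E)^2 ≈ 117.423008
round up: n = 118

118


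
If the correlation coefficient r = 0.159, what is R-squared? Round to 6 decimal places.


R^2 = r^2 = (0.159)^2 = 0.025281

0.025281


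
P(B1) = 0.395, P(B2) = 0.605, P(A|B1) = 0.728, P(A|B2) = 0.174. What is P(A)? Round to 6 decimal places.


P(A) = P(A|B1)*P(B1) + P(A|B2)*P(B2)
P(A|B1)*P(B1) = 0.728 * 0.395 = 0.28756
P(A|B2)*P(B2) = 0.174 * 0.605 = 0.10527
P(A) = 0.28756 + 0.10527 = 0.39283

0.392830


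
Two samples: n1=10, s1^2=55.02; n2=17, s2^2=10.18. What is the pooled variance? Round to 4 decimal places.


sp^2 = ((n1-1)*s1^2 + (n2-1)*s2^2)/(n1+n2-2)
(n1-1)*s1^2 = 9 * 55.02 = 495.18
(n2-1)*s2^2 = 16 * 10.18 = 162.88
numerator = 495.18 + 162.88 = 658.06
n1+n2-2 = 25
sp^2 = 658.06 / 25 = 26.3224

26.3224


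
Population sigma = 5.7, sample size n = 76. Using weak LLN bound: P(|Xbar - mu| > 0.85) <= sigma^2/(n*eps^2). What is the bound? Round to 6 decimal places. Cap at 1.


bound = min(1, sigma^2/(n*eps^2))
sigma^2 = 5.7^2 = 32.49
n*eps^2 = 76 * 0.85^2 = 76 * 0.7225 = 54.91
sigma^2/(n*eps^2) = 32.49 / 54.91 = 171/289 ≈ 0.59169550

0.591696


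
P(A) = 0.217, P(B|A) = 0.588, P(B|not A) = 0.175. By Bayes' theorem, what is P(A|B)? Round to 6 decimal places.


P(A|B) = P(B|A)*P(A) / P(B), P(B) = P(B|A)*P(A) + P(B|not A)*P(not A)
P(B|A)*P(A) = 0.588 * 0.217 = 0.127596
P(B|not A)*P(not A) = 0.175 * 0.783 = 0.137025
P(B) = 0.127596 + 0.137025 = 0.264621
P(A|B) = 0.127596 / 0.264621 ≈ 0.48218395

0.482184


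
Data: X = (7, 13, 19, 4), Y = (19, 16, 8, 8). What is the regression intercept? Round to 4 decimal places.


a = ybar - b*xbar, where b = sum((xi-xbar)(yi-ybar)) / sum((xi-xbar)^2)
n = 4, xbar = 43/4 = 10.75, ybar = 51/4 = 12.75
Sxy = sum((xi-xbar)(yi-ybar)) = -23.25
Sxx = sum((xi-xbar)^2) = 132.75
b = Sxy / Sxx = -31/177 ≈ -0.175141
a = 12.75 - (-0.175141) * 10.75 = 2590/177 ≈ 14.632768

14.6328


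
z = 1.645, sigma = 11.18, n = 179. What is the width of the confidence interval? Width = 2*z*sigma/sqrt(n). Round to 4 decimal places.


width = 2*z*sigma/sqrt(n)
2*z*sigma = 2 * 1.645 * 11.18 = 36.7822
sqrt(179) ≈ 13.379088
width = 36.7822 / 13.379088 ≈ 2.749231

2.7492


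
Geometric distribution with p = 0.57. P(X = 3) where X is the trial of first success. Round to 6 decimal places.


P = (1-p)^(k-1) * p
(1-p)^(k-1) = 0.43^2 = 0.1849
P = 0.1849 * 0.57 = 0.105393

0.105393


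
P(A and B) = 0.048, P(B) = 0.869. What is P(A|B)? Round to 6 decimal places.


P(A|B) = P(A and B) / P(B) = 0.048 / 0.869 = 48/869 ≈ 0.05523590

0.055236


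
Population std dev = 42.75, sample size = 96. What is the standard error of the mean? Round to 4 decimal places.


SE = sigma / sqrt(n)
sqrt(96) ≈ 9.797959
SE = 42.75 / 9.797959 ≈ 4.363154

4.3632


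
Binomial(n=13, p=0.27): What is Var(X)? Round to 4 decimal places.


Var = n*p*(1-p) = 13 * 0.27 * 0.73 = 2.5623

2.5623


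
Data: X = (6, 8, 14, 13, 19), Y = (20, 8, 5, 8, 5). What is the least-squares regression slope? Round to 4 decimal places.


b = sum((xi-xbar)(yi-ybar)) / sum((xi-xbar)^2)
n = 5, xbar = 60/5 = 12, ybar = 46/5 = 9.2
Sxy = sum((xi-xbar)(yi-ybar)) = -99
Sxx = sum((xi-xbar)^2) = 106
b = Sxy / Sxx = -99/106 ≈ -0.933962

-0.9340


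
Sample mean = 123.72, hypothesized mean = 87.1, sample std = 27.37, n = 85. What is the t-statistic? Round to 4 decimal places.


t = (xbar - mu0) / (s/sqrt(n))
xbar - mu0 = 123.72 - 87.1 = 36.62
sqrt(85) ≈ 9.21954446
s/sqrt(n) = 27.37 / 9.21954446 ≈ 2.96869332
t = 36.62 / 2.96869332 ≈ 12.335393

12.3354


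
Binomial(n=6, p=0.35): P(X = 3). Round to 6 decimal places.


P = C(n,k) * p^k * (1-p)^(n-k)
C(6,3) = 20
p^k = 0.35^3 = 0.042875
(1-p)^(n-k) = 0.65^3 = 0.274625
P = 20 * 0.042875 * 0.274625 ≈ 0.235491

0.235491


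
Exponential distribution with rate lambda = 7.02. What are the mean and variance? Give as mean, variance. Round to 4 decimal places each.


mean = 1/lam, var = 1/lam^2
mean = 1 / 7.02 = 50/351 ≈ 0.142450
lam^2 = 7.02^2 = 49.2804
var = 1 / 49.2804 ≈ 0.020292

0.1425, 0.0203
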